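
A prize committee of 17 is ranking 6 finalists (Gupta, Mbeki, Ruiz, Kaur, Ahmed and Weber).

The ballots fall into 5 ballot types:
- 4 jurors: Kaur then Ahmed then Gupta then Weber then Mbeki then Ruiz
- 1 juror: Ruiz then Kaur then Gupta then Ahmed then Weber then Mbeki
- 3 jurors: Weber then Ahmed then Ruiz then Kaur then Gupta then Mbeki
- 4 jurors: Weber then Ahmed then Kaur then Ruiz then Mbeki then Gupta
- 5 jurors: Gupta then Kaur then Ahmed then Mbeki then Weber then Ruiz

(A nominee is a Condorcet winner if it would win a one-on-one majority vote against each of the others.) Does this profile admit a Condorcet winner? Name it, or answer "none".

Kaur

Check each pair by majority over 17 ballots:
Gupta vs Mbeki: 4+1+3+5 = 13 for Gupta, 4 for Mbeki — Gupta by 13–4.
Gupta vs Ruiz: Gupta preferred on 4+5 = 9 ballots; Gupta wins 9–8.
Gupta vs Kaur: 5 to 12, Kaur.
Gupta vs Ahmed: 1+5 = 6 for Gupta, 11 for Ahmed — Ahmed by 11–6.
Gupta vs Weber: 4+1+5 = 10 for Gupta, 7 for Weber — Gupta by 10–7.
Mbeki vs Ruiz: 4+5 = 9 for Mbeki, 8 for Ruiz — Mbeki by 9–8.
Mbeki vs Kaur: Mbeki is ranked higher on 0 ballots, Kaur on 17. Kaur wins 17–0.
Mbeki vs Ahmed: Mbeki preferred on 0 ballots; Ahmed wins 17–0.
Mbeki vs Weber: Mbeki preferred on 5 ballots; Weber wins 12–5.
Ruiz vs Kaur: 1+3 = 4 for Ruiz, 13 for Kaur — Kaur by 13–4.
Ruiz vs Ahmed: Ruiz preferred on 1 ballot; Ahmed wins 16–1.
Ruiz vs Weber: 1 for Ruiz, 16 for Weber — Weber by 16–1.
Kaur vs Ahmed: Kaur is ranked higher on 4+1+5 = 10 ballots, Ahmed on 7. Kaur wins 10–7.
Kaur vs Weber: Kaur preferred on 4+1+5 = 10 ballots; Kaur wins 10–7.
Ahmed vs Weber: Ahmed is ranked higher on 4+1+5 = 10 ballots, Weber on 7. Ahmed wins 10–7.
Only Kaur has no losses; Kaur is the Condorcet winner.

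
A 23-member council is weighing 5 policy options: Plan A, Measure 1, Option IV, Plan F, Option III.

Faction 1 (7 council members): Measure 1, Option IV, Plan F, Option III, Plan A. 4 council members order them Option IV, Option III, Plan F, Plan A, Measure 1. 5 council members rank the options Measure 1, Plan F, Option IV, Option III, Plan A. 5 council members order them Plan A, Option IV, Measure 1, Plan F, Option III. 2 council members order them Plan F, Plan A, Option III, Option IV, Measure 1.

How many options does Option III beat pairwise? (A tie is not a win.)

Option III against each rival (23 council members):
Option III vs Plan A: 7+4+5 = 16 for Option III, 7 for Plan A — Option III by 16–7.
Option III vs Measure 1: Measure 1, 17–6.
Option III vs Option IV: Option IV, 21–2.
Option III vs Plan F: Plan F wins 19–4.
Option III beats Plan A; loses to Measure 1, Option IV, Plan F — 1 pairwise win.

1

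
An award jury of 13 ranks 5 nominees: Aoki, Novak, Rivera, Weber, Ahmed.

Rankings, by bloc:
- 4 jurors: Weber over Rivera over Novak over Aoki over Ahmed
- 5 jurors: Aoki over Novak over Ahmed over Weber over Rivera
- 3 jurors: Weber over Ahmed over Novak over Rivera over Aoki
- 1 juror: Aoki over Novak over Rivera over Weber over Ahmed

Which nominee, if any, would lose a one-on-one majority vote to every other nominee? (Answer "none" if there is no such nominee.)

Pairwise majorities:
Aoki vs Novak: 6 to 7, Novak.
Aoki vs Rivera: Rivera, 7–6.
Aoki vs Weber: 5+1 = 6 for Aoki, 7 for Weber — Weber by 7–6.
Aoki vs Ahmed: Aoki, 10–3.
Novak vs Rivera: Novak wins 9–4.
Novak vs Weber: Weber wins 7–6.
Novak vs Ahmed: Novak preferred on 4+5+1 = 10 ballots; Novak wins 10–3.
Rivera vs Weber: Weber, 12–1.
Rivera–Ahmed: Ahmed 8–5.
Weber–Ahmed: Weber 8–5.
Every nominee wins at least one matchup (Aoki beats Ahmed; Novak beats Aoki; Rivera beats Aoki; Weber beats Aoki; Ahmed beats Rivera), so there is no Condorcet loser.

none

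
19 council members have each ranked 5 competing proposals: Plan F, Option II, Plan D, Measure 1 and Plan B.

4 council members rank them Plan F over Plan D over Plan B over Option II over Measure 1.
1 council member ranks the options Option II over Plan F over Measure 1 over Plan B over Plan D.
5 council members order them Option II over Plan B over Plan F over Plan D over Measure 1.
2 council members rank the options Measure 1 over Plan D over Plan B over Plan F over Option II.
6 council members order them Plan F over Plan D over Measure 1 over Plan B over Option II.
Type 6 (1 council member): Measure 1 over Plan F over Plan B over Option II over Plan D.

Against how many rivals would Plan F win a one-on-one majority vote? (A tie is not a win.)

Plan F against each rival (19 council members):
Plan F vs Option II: Plan F wins 13–6.
Plan F vs Plan D: Plan F preferred on 4+1+5+6+1 = 17 ballots; Plan F wins 17–2.
Plan F vs Measure 1: 4+1+5+6 = 16 for Plan F, 3 for Measure 1 — Plan F by 16–3.
Plan F vs Plan B: Plan F preferred on 4+1+6+1 = 12 ballots; Plan F wins 12–7.
Plan F beats Option II, Plan D, Measure 1, Plan B — 4 pairwise wins.

4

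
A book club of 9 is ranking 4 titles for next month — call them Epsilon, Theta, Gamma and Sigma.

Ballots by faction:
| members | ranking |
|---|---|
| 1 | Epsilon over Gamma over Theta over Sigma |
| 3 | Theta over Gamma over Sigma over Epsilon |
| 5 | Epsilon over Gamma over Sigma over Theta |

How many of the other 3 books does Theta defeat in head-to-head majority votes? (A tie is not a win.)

Theta against each rival (9 members):
Theta vs Epsilon: Epsilon wins 6–3.
Theta–Gamma: Gamma 6–3.
Theta vs Sigma: Theta is ranked higher on 1+3 = 4 ballots, Sigma on 5. Sigma wins 5–4.
Theta beats no one; loses to Epsilon, Gamma, Sigma — 0 pairwise wins.

0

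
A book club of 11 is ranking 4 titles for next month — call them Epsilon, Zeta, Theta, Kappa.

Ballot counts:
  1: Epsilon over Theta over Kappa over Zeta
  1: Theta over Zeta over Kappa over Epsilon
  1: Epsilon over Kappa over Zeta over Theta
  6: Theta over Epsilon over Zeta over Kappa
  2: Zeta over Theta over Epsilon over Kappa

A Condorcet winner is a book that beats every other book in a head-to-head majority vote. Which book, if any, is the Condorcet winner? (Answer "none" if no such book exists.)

Pairwise majorities:
Epsilon vs Zeta: Epsilon preferred on 1+1+6 = 8 ballots; Epsilon wins 8–3.
Epsilon vs Theta: Epsilon is ranked higher on 1+1 = 2 ballots, Theta on 9. Theta wins 9–2.
Epsilon vs Kappa: Epsilon preferred on 1+1+6+2 = 10 ballots; Epsilon wins 10–1.
Zeta vs Theta: 3 to 8, Theta.
Zeta vs Kappa: Zeta preferred on 1+6+2 = 9 ballots; Zeta wins 9–2.
Theta vs Kappa: 10 to 1, Theta.
Only Theta has no losses; Theta is the Condorcet winner.

Theta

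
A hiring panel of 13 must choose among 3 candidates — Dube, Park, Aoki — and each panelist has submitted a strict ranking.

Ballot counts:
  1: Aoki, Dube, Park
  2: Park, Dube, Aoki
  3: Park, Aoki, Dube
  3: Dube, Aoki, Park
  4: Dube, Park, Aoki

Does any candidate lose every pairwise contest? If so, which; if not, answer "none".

Aoki

Pairwise majorities:
Dube vs Park: Dube wins 8–5.
Dube vs Aoki: 9 to 4, Dube.
Park–Aoki: Park 9–4.
Only Aoki has no wins; Aoki is the Condorcet loser.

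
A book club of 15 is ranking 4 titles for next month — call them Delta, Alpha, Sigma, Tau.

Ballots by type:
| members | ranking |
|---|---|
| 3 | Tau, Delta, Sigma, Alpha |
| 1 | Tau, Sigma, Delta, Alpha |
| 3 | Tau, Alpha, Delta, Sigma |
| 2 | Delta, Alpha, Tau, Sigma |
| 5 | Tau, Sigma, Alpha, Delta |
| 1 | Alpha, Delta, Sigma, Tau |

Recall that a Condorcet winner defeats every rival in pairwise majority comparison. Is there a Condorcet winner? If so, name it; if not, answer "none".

Check each pair by majority over 15 ballots:
Delta vs Alpha: Delta is ranked higher on 3+1+2 = 6 ballots, Alpha on 9. Alpha wins 9–6.
Delta vs Sigma: 9 to 6, Delta.
Delta vs Tau: Delta is ranked higher on 2+1 = 3 ballots, Tau on 12. Tau wins 12–3.
Alpha vs Sigma: 3+2+1 = 6 for Alpha, 9 for Sigma — Sigma by 9–6.
Alpha vs Tau: 2+1 = 3 for Alpha, 12 for Tau — Tau by 12–3.
Sigma vs Tau: Sigma preferred on 1 ballot; Tau wins 14–1.
Tau beats each of Delta, Alpha, Sigma — Tau is the Condorcet winner.

Tau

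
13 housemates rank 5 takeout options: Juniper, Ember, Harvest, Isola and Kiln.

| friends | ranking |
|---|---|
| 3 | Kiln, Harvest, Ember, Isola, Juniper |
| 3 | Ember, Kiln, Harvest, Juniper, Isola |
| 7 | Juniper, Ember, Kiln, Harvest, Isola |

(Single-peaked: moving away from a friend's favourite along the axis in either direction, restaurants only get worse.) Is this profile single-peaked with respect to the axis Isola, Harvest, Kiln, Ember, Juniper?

Axis positions: Isola=1, Harvest=2, Kiln=3, Ember=4, Juniper=5.
Cluster 1 (peak Kiln at position 3): ranking walks positions 3-2-4-1-5, expanding outward from the peak — single-peaked.
Cluster 2 (peak Ember at position 4): ranking walks positions 4-3-2-5-1, expanding outward from the peak — single-peaked.
Cluster 3 (peak Juniper at position 5): ranking walks positions 5-4-3-2-1, expanding outward from the peak — single-peaked.
Every ranking is single-peaked on this axis.

yes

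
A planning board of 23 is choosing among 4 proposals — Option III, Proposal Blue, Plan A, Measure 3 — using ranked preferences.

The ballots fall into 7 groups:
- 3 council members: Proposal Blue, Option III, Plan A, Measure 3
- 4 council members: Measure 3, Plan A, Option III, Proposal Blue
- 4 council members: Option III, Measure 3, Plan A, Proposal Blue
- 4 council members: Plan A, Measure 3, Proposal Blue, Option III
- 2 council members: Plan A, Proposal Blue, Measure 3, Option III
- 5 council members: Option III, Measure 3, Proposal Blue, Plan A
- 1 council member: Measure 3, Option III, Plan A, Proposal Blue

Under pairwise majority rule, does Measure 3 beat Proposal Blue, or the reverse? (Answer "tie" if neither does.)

Ballots ranking Measure 3 above Proposal Blue: 4 + 4 + 4 + 5 + 1 = 18.
Ballots ranking Proposal Blue above Measure 3: 23 − 18 = 5.
Measure 3 wins the head-to-head 18–5.

Measure 3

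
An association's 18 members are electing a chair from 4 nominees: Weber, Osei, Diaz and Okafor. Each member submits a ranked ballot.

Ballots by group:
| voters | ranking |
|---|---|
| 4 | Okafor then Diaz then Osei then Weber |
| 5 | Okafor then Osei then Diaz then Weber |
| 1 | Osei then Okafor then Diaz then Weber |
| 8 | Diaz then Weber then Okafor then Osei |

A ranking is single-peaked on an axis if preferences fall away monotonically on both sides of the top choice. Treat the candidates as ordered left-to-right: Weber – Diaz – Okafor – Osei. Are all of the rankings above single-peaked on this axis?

Axis positions: Weber=1, Diaz=2, Okafor=3, Osei=4.
Group 1 (peak Okafor at position 3): ranking walks positions 3-2-4-1, expanding outward from the peak — single-peaked.
Group 2 (peak Okafor at position 3): ranking walks positions 3-4-2-1, expanding outward from the peak — single-peaked.
Group 3 (peak Osei at position 4): ranking walks positions 4-3-2-1, expanding outward from the peak — single-peaked.
Group 4 (peak Diaz at position 2): ranking walks positions 2-1-3-4, expanding outward from the peak — single-peaked.
Every ranking is single-peaked on this axis.

yes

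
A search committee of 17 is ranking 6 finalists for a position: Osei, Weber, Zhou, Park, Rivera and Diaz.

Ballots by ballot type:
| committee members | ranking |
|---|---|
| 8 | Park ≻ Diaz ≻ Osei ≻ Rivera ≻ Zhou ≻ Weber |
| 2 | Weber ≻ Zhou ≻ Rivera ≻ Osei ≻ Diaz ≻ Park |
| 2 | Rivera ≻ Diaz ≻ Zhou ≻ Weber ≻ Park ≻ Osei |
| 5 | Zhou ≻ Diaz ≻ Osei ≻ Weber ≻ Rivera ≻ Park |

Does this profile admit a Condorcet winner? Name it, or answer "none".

Head-to-head results (17 committee members):
Osei vs Weber: Osei wins 13–4.
Osei vs Zhou: Zhou, 9–8.
Osei vs Park: Park, 10–7.
Osei vs Rivera: Osei wins 13–4.
Osei–Diaz: Diaz 15–2.
Weber–Zhou: Zhou 15–2.
Weber vs Park: Weber wins 9–8.
Weber vs Rivera: Rivera, 10–7.
Weber–Diaz: Diaz 15–2.
Zhou vs Park: Zhou wins 9–8.
Zhou vs Rivera: Rivera, 10–7.
Zhou vs Diaz: Diaz, 10–7.
Park vs Rivera: Rivera wins 9–8.
Park vs Diaz: Diaz wins 9–8.
Rivera vs Diaz: Diaz wins 13–4.
Diaz beats each of Osei, Weber, Zhou, Park, Rivera — Diaz is the Condorcet winner.

Diaz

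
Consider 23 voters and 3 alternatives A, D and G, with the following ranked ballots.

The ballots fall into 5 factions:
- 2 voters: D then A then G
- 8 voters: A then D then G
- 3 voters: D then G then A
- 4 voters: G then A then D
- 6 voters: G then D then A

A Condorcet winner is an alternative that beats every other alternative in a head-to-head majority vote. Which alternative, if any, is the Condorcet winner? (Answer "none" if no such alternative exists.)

Pairwise majorities:
A–D: A 12–11.
A–G: G 13–10.
D vs G: D wins 13–10.
Each alternative drops at least one matchup (A loses to G; D loses to A; G loses to D); the cycle A > D > G > A rules out a Condorcet winner.

none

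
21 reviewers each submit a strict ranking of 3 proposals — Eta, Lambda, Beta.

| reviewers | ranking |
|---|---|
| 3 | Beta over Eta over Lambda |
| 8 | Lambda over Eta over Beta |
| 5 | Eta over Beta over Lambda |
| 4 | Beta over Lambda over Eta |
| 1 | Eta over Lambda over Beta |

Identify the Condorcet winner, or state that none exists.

none

Pairwise majorities:
Eta vs Lambda: Lambda wins 12–9.
Eta vs Beta: Eta wins 14–7.
Lambda–Beta: Beta 12–9.
No project is unbeaten: Eta loses to Lambda; Lambda loses to Beta; Beta loses to Eta. In particular Eta → Beta → Lambda → Eta is a majority cycle — no Condorcet winner exists.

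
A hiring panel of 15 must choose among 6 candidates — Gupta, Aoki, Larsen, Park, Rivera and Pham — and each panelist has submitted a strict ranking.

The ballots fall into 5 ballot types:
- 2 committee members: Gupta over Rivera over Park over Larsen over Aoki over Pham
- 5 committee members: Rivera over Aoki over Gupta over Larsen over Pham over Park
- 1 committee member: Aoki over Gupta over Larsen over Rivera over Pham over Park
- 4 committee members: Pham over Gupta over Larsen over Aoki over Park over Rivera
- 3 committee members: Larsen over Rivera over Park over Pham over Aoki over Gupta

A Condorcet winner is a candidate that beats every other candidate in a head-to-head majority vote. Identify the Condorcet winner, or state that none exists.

Pairwise majorities:
Gupta–Aoki: Aoki 9–6.
Gupta vs Larsen: Gupta preferred on 2+5+1+4 = 12 ballots; Gupta wins 12–3.
Gupta vs Park: 12 to 3, Gupta.
Gupta vs Rivera: Rivera, 8–7.
Gupta vs Pham: Gupta is ranked higher on 2+5+1 = 8 ballots, Pham on 7. Gupta wins 8–7.
Aoki vs Larsen: Larsen, 9–6.
Aoki vs Park: Aoki, 10–5.
Aoki vs Rivera: Aoki is ranked higher on 1+4 = 5 ballots, Rivera on 10. Rivera wins 10–5.
Aoki vs Pham: 2+5+1 = 8 for Aoki, 7 for Pham — Aoki by 8–7.
Larsen–Park: Larsen 13–2.
Larsen vs Rivera: 1+4+3 = 8 for Larsen, 7 for Rivera — Larsen by 8–7.
Larsen vs Pham: Larsen, 11–4.
Park vs Rivera: Park preferred on 4 ballots; Rivera wins 11–4.
Park vs Pham: 5 to 10, Pham.
Rivera vs Pham: Rivera wins 11–4.
Every candidate loses at least once (Gupta loses to Aoki; Aoki loses to Larsen; Larsen loses to Gupta; Park loses to Gupta; Rivera loses to Larsen; Pham loses to Gupta). The majority relation contains the cycle Gupta > Larsen > Aoki > Gupta, so there is no Condorcet winner.

none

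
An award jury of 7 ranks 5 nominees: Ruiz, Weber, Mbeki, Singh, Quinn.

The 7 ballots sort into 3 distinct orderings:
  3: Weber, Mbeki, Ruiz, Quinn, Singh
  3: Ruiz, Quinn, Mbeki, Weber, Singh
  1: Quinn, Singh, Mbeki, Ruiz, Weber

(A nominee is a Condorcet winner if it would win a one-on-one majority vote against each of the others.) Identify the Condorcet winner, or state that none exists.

none

Check each pair by majority over 7 ballots:
Ruiz vs Weber: Ruiz is ranked higher on 3+1 = 4 ballots, Weber on 3. Ruiz wins 4–3.
Ruiz vs Mbeki: Ruiz is ranked higher on 3 ballots, Mbeki on 4. Mbeki wins 4–3.
Ruiz vs Singh: Ruiz preferred on 3+3 = 6 ballots; Ruiz wins 6–1.
Ruiz vs Quinn: 3+3 = 6 for Ruiz, 1 for Quinn — Ruiz by 6–1.
Weber vs Mbeki: 3 to 4, Mbeki.
Weber vs Singh: Weber is ranked higher on 3+3 = 6 ballots, Singh on 1. Weber wins 6–1.
Weber vs Quinn: 3 to 4, Quinn.
Mbeki vs Singh: Mbeki is ranked higher on 3+3 = 6 ballots, Singh on 1. Mbeki wins 6–1.
Mbeki vs Quinn: 3 to 4, Quinn.
Singh vs Quinn: Singh is ranked higher on 0 ballots, Quinn on 7. Quinn wins 7–0.
Each nominee drops at least one matchup (Ruiz loses to Mbeki; Weber loses to Ruiz; Mbeki loses to Quinn; Singh loses to Ruiz; Quinn loses to Ruiz); the cycle Ruiz beats Quinn beats Mbeki beats Ruiz rules out a Condorcet winner.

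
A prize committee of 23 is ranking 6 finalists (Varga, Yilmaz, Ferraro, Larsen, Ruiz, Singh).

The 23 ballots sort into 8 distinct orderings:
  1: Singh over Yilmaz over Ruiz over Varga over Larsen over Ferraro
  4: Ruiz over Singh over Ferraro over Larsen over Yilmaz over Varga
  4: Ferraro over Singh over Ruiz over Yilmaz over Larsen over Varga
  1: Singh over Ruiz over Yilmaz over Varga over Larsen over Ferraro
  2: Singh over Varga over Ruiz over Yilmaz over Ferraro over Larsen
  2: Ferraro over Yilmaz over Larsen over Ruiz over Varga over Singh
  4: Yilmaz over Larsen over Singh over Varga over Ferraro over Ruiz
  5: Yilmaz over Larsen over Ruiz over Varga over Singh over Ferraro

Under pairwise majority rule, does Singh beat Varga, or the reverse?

Singh

Ballots ranking Singh above Varga: 1 + 4 + 4 + 1 + 2 + 4 = 16.
Ballots ranking Varga above Singh: 23 − 16 = 7.
Singh wins the head-to-head 16–7.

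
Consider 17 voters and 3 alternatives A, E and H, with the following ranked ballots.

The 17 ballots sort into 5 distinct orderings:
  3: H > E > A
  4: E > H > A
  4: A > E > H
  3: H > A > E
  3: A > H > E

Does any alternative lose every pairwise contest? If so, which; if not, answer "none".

E

Head-to-head results (17 voters):
A–E: A 10–7.
A vs H: A preferred on 4+3 = 7 ballots; H wins 10–7.
E vs H: H, 9–8.
E is beaten in every head-to-head and is the Condorcet loser.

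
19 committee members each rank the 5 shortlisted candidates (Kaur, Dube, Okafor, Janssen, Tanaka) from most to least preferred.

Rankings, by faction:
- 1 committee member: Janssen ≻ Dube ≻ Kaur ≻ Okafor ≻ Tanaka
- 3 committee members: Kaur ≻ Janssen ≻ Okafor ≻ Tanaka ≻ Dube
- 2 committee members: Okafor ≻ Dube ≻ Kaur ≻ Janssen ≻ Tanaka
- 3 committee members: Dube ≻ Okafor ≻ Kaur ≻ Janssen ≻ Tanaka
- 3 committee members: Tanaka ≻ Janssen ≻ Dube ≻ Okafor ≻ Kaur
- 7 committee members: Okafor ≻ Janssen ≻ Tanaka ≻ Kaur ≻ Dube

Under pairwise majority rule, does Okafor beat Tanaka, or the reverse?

Ballots ranking Okafor above Tanaka: 1 + 3 + 2 + 3 + 7 = 16.
Ballots ranking Tanaka above Okafor: 19 − 16 = 3.
Okafor wins the head-to-head 16–3.

Okafor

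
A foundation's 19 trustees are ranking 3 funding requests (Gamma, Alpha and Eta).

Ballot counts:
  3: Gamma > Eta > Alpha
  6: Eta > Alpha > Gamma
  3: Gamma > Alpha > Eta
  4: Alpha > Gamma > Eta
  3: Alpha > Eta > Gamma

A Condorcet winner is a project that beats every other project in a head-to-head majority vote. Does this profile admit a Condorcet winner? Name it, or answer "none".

Check each pair by majority over 19 ballots:
Gamma vs Alpha: 6 to 13, Alpha.
Gamma vs Eta: Gamma preferred on 3+3+4 = 10 ballots; Gamma wins 10–9.
Alpha vs Eta: Alpha wins 10–9.
Alpha defeats every rival head-to-head and is the Condorcet winner.

Alpha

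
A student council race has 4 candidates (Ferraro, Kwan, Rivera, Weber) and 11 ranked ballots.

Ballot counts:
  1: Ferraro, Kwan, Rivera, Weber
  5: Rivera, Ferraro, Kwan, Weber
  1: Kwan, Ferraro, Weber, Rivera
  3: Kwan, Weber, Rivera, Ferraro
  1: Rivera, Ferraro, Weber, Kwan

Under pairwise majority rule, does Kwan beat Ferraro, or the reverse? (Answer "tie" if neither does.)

Ferraro

Ballots ranking Kwan above Ferraro: 1 + 3 = 4.
Ballots ranking Ferraro above Kwan: 11 − 4 = 7.
Ferraro wins the head-to-head 7–4.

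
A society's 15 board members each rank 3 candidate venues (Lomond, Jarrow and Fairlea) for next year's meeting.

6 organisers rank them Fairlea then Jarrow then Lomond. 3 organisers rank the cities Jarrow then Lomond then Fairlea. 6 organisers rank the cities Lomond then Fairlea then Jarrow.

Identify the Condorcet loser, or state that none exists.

Pairwise majorities:
Lomond vs Jarrow: Jarrow wins 9–6.
Lomond vs Fairlea: Lomond, 9–6.
Jarrow vs Fairlea: Fairlea, 12–3.
Every city wins at least one matchup (Lomond beats Fairlea; Jarrow beats Lomond; Fairlea beats Jarrow), so there is no Condorcet loser.

none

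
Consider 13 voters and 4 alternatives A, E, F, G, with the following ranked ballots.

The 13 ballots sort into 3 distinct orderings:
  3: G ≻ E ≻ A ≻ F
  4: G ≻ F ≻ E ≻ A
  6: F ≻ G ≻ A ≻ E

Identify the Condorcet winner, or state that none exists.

Check each pair by majority over 13 ballots:
A–E: E 7–6.
A–F: F 10–3.
A–G: G 13–0.
E–F: F 10–3.
E–G: G 13–0.
F–G: G 7–6.
Only G has no losses; G is the Condorcet winner.

G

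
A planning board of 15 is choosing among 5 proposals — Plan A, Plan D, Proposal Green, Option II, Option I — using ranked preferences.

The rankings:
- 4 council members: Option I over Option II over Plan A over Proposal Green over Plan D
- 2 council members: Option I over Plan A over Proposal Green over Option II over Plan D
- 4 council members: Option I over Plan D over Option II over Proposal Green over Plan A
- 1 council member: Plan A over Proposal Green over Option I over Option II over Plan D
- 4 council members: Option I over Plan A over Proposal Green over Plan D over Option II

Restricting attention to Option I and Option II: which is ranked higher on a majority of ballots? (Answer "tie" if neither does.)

Option I

Ballots ranking Option I above Option II: 4 + 2 + 4 + 1 + 4 = 15.
Ballots ranking Option II above Option I: 15 − 15 = 0.
Option I wins the head-to-head 15–0.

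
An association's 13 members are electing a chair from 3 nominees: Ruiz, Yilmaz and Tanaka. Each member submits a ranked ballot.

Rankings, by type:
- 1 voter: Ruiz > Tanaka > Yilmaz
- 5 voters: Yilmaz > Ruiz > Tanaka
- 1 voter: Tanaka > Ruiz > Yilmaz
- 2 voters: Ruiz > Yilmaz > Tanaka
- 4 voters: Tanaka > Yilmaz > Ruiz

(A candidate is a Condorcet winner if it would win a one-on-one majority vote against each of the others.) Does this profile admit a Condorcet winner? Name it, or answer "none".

Head-to-head results (13 voters):
Ruiz vs Yilmaz: Ruiz is ranked higher on 1+1+2 = 4 ballots, Yilmaz on 9. Yilmaz wins 9–4.
Ruiz vs Tanaka: Ruiz, 8–5.
Yilmaz vs Tanaka: 5+2 = 7 for Yilmaz, 6 for Tanaka — Yilmaz by 7–6.
Yilmaz defeats every rival head-to-head and is the Condorcet winner.

Yilmaz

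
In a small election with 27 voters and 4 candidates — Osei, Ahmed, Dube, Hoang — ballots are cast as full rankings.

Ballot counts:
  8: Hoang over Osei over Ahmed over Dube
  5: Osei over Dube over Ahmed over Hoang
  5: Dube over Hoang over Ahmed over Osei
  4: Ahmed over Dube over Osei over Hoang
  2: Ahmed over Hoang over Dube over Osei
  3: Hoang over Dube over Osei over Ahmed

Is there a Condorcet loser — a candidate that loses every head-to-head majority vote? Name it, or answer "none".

Pairwise majorities:
Osei vs Ahmed: 16 to 11, Osei.
Osei vs Dube: Osei is ranked higher on 8+5 = 13 ballots, Dube on 14. Dube wins 14–13.
Osei vs Hoang: Osei preferred on 5+4 = 9 ballots; Hoang wins 18–9.
Ahmed vs Dube: Ahmed wins 14–13.
Ahmed vs Hoang: 5+4+2 = 11 for Ahmed, 16 for Hoang — Hoang by 16–11.
Dube vs Hoang: 14 to 13, Dube.
No candidate is winless: Osei beats Ahmed; Ahmed beats Dube; Dube beats Osei; Hoang beats Osei. There is no Condorcet loser.

none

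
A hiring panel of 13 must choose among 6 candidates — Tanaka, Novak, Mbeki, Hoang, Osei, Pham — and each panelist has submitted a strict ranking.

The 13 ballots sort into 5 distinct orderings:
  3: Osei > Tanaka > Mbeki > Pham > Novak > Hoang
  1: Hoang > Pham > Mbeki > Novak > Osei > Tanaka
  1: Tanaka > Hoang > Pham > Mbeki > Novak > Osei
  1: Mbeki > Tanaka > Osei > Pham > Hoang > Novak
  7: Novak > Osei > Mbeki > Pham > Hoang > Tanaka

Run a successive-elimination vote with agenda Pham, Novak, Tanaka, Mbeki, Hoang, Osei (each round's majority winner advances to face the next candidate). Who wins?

Round 1: Pham vs Novak — 6–7, Novak advances.
Round 2: Novak vs Tanaka — 8–5, Novak advances.
Round 3: Novak vs Mbeki — 7–6, Novak advances.
Round 4: Novak vs Hoang — 10–3, Novak advances.
Round 5: Novak vs Osei — 9–4, Novak advances.
Novak survives the agenda.

Novak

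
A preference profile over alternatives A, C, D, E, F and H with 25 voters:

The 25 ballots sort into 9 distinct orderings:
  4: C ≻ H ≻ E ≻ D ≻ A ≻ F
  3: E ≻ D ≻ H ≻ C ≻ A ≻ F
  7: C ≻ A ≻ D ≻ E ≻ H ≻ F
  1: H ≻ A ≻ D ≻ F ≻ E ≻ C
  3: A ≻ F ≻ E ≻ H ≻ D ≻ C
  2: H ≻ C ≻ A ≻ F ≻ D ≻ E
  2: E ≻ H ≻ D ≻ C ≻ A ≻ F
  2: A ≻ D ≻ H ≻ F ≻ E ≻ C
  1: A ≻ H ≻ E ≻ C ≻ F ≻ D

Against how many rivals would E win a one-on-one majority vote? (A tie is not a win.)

3

E against each rival (25 voters):
E–A: A 16–9.
E vs C: C wins 13–12.
E vs D: 4+3+3+2+1 = 13 for E, 12 for D — E by 13–12.
E–F: E 17–8.
E vs H: 3+7+3+2 = 15 for E, 10 for H — E by 15–10.
E beats D, F, H; loses to A, C — 3 pairwise wins.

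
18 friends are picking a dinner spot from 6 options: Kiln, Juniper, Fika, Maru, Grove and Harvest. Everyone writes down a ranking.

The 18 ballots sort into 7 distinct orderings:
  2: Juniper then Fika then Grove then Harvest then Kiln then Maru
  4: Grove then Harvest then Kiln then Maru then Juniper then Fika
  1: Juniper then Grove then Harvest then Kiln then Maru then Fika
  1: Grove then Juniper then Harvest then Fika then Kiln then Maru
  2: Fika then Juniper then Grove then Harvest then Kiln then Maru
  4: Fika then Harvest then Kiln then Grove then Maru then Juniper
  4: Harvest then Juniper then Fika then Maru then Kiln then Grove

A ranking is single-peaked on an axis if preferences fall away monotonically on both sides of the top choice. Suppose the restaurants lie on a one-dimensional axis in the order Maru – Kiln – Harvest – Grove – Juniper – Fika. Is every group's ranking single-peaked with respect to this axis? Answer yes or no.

Axis positions: Maru=1, Kiln=2, Harvest=3, Grove=4, Juniper=5, Fika=6.
Group 1 (peak Juniper at position 5): ranking walks positions 5-6-4-3-2-1, expanding outward from the peak — single-peaked.
Group 2 (peak Grove at position 4): ranking walks positions 4-3-2-1-5-6, expanding outward from the peak — single-peaked.
Group 3 (peak Juniper at position 5): ranking walks positions 5-4-3-2-1-6, expanding outward from the peak — single-peaked.
Group 4 (peak Grove at position 4): ranking walks positions 4-5-3-6-2-1, expanding outward from the peak — single-peaked.
Group 5 (peak Fika at position 6): ranking walks positions 6-5-4-3-2-1, expanding outward from the peak — single-peaked.
Group 6: ranking walks positions 6-3-2-4-1-5; Harvest is ranked above Juniper even though Juniper lies between Harvest and the peak Fika on the axis — preferences dip and rise again. Not single-peaked.
Group 7: ranking walks positions 3-5-6-1-2-4; Juniper is ranked above Grove even though Grove lies between Juniper and the peak Harvest on the axis — preferences dip and rise again. Not single-peaked.
Group 6 violates single-peakedness, so the profile is not single-peaked on this axis.

no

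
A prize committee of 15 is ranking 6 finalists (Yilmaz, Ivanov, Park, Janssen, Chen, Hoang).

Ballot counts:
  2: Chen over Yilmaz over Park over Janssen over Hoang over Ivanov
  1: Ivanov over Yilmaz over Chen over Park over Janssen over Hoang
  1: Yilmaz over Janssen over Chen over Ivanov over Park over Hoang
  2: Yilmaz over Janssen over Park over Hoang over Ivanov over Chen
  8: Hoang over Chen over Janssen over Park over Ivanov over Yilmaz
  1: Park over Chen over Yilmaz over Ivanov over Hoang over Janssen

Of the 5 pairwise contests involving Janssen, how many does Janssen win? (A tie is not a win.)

Janssen against each rival (15 jurors):
Janssen–Yilmaz: Janssen 8–7.
Janssen vs Ivanov: 13 to 2, Janssen.
Janssen vs Park: Janssen is ranked higher on 1+2+8 = 11 ballots, Park on 4. Janssen wins 11–4.
Janssen–Chen: Chen 12–3.
Janssen vs Hoang: Hoang wins 9–6.
Janssen beats Yilmaz, Ivanov, Park; loses to Chen, Hoang — 3 pairwise wins.

3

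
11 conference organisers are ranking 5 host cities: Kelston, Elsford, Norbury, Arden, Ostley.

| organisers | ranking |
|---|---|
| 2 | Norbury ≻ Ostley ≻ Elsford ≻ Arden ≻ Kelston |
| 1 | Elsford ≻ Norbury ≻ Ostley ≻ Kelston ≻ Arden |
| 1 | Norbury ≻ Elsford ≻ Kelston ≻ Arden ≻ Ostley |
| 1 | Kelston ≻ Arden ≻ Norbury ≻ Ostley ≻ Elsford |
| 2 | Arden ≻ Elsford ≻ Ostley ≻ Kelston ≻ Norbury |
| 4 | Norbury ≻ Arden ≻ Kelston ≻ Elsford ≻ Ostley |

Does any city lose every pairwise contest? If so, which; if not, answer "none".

Head-to-head results (11 organisers):
Kelston–Elsford: Elsford 6–5.
Kelston vs Norbury: Norbury wins 8–3.
Kelston–Arden: Arden 8–3.
Kelston vs Ostley: 6 to 5, Kelston.
Elsford vs Norbury: Norbury, 8–3.
Elsford vs Arden: Arden wins 7–4.
Elsford vs Ostley: Elsford, 8–3.
Norbury vs Arden: Norbury is ranked higher on 2+1+1+4 = 8 ballots, Arden on 3. Norbury wins 8–3.
Norbury vs Ostley: Norbury wins 9–2.
Arden vs Ostley: Arden is ranked higher on 1+1+2+4 = 8 ballots, Ostley on 3. Arden wins 8–3.
Only Ostley has no wins; Ostley is the Condorcet loser.

Ostley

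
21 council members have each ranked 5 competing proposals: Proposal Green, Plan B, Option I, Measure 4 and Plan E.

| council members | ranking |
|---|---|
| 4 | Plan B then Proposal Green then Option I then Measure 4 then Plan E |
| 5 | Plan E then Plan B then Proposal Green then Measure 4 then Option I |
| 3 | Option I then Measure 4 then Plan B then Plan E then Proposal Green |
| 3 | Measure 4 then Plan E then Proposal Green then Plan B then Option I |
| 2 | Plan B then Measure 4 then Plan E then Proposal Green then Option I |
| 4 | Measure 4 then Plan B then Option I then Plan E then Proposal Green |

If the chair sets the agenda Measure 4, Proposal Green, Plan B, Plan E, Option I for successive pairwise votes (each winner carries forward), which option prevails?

Plan B

Round 1: Measure 4 vs Proposal Green — 12–9, Measure 4 advances.
Round 2: Measure 4 vs Plan B — 10–11, Plan B advances.
Round 3: Plan B vs Plan E — 13–8, Plan B advances.
Round 4: Plan B vs Option I — 18–3, Plan B advances.
The agenda winner is Plan B.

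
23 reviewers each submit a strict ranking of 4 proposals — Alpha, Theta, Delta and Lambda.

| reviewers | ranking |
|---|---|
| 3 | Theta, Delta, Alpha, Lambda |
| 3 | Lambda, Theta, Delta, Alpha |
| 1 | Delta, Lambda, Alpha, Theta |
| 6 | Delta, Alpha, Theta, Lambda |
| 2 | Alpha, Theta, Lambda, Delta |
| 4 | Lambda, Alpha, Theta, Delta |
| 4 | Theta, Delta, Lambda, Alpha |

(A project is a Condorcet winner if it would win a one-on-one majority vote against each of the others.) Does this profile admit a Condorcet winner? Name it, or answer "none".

Head-to-head results (23 reviewers):
Alpha vs Theta: Alpha preferred on 1+6+2+4 = 13 ballots; Alpha wins 13–10.
Alpha vs Delta: Alpha preferred on 2+4 = 6 ballots; Delta wins 17–6.
Alpha–Lambda: Lambda 12–11.
Theta vs Delta: 16 to 7, Theta.
Theta vs Lambda: Theta wins 15–8.
Delta vs Lambda: 14 to 9, Delta.
Each project drops at least one matchup (Alpha loses to Delta; Theta loses to Alpha; Delta loses to Theta; Lambda loses to Theta); the cycle Alpha > Theta > Delta > Alpha rules out a Condorcet winner.

none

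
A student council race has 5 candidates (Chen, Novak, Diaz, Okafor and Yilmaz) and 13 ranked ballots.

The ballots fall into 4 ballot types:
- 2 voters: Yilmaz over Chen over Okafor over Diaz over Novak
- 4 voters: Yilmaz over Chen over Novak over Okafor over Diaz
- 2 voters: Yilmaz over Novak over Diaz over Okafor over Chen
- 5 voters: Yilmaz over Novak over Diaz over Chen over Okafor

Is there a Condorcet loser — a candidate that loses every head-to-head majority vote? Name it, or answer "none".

Head-to-head results (13 voters):
Chen vs Novak: Novak wins 7–6.
Chen vs Diaz: Diaz, 7–6.
Chen vs Okafor: Chen, 11–2.
Chen vs Yilmaz: Chen preferred on 0 ballots; Yilmaz wins 13–0.
Novak vs Diaz: 4+2+5 = 11 for Novak, 2 for Diaz — Novak by 11–2.
Novak vs Okafor: Novak is ranked higher on 4+2+5 = 11 ballots, Okafor on 2. Novak wins 11–2.
Novak vs Yilmaz: Yilmaz wins 13–0.
Diaz vs Okafor: Diaz wins 7–6.
Diaz vs Yilmaz: Yilmaz wins 13–0.
Okafor vs Yilmaz: Okafor preferred on 0 ballots; Yilmaz wins 13–0.
Only Okafor has no wins; Okafor is the Condorcet loser.

Okafor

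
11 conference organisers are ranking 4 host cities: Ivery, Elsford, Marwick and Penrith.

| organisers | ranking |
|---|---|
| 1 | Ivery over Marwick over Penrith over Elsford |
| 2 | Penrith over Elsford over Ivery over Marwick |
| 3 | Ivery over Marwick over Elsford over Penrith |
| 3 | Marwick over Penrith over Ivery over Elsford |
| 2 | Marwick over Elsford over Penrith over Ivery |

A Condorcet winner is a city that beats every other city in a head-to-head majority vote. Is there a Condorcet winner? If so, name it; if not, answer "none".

none

Pairwise majorities:
Ivery vs Elsford: Ivery, 7–4.
Ivery–Marwick: Ivery 6–5.
Ivery vs Penrith: 1+3 = 4 for Ivery, 7 for Penrith — Penrith by 7–4.
Elsford vs Marwick: Elsford preferred on 2 ballots; Marwick wins 9–2.
Elsford vs Penrith: 3+2 = 5 for Elsford, 6 for Penrith — Penrith by 6–5.
Marwick vs Penrith: Marwick preferred on 1+3+3+2 = 9 ballots; Marwick wins 9–2.
Each city drops at least one matchup (Ivery loses to Penrith; Elsford loses to Ivery; Marwick loses to Ivery; Penrith loses to Marwick); the cycle Ivery → Marwick → Penrith → Ivery rules out a Condorcet winner.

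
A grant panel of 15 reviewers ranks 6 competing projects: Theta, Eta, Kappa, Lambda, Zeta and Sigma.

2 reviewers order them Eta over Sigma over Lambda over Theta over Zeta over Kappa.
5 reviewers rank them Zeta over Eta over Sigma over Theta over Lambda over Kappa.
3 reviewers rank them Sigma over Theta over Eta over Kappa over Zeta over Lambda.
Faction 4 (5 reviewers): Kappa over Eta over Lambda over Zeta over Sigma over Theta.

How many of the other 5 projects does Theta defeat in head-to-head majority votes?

2

Theta against each rival (15 reviewers):
Theta vs Eta: 3 for Theta, 12 for Eta — Eta by 12–3.
Theta vs Kappa: Theta is ranked higher on 2+5+3 = 10 ballots, Kappa on 5. Theta wins 10–5.
Theta vs Lambda: Theta preferred on 5+3 = 8 ballots; Theta wins 8–7.
Theta–Zeta: Zeta 10–5.
Theta vs Sigma: Sigma, 15–0.
Theta beats Kappa, Lambda; loses to Eta, Zeta, Sigma — 2 pairwise wins.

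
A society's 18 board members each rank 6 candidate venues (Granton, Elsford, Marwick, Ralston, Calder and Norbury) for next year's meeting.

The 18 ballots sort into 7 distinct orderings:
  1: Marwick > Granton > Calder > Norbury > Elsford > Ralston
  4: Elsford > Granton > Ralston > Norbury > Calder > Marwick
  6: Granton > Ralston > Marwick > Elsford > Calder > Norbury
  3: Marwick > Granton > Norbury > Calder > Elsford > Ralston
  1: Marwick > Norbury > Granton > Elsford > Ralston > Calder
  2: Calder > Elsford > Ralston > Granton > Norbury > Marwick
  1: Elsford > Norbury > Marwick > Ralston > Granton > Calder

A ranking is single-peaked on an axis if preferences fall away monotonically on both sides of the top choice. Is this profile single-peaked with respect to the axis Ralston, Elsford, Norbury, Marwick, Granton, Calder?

no

Axis positions: Ralston=1, Elsford=2, Norbury=3, Marwick=4, Granton=5, Calder=6.
Group 1 (peak Marwick at position 4): ranking walks positions 4-5-6-3-2-1, expanding outward from the peak — single-peaked.
Group 2: ranking walks positions 2-5-1-3-6-4; Granton is ranked above Norbury even though Norbury lies between Granton and the peak Elsford on the axis — preferences dip and rise again. Not single-peaked.
Group 3: ranking walks positions 5-1-4-2-6-3; Ralston is ranked above Marwick even though Marwick lies between Ralston and the peak Granton on the axis — preferences dip and rise again. Not single-peaked.
Group 4 (peak Marwick at position 4): ranking walks positions 4-5-3-6-2-1, expanding outward from the peak — single-peaked.
Group 5 (peak Marwick at position 4): ranking walks positions 4-3-5-2-1-6, expanding outward from the peak — single-peaked.
Group 6: ranking walks positions 6-2-1-5-3-4; Elsford is ranked above Granton even though Granton lies between Elsford and the peak Calder on the axis — preferences dip and rise again. Not single-peaked.
Group 7 (peak Elsford at position 2): ranking walks positions 2-3-4-1-5-6, expanding outward from the peak — single-peaked.
Group 2 violates single-peakedness, so the profile is not single-peaked on this axis.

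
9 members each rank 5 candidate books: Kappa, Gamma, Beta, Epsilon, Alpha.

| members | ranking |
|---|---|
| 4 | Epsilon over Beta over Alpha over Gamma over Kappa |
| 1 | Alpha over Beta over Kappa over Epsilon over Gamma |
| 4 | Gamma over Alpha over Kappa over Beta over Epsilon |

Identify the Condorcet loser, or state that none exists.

Head-to-head results (9 members):
Kappa–Gamma: Gamma 8–1.
Kappa vs Beta: Beta wins 5–4.
Kappa vs Epsilon: Kappa wins 5–4.
Kappa vs Alpha: Alpha, 9–0.
Gamma–Beta: Beta 5–4.
Gamma vs Epsilon: Epsilon wins 5–4.
Gamma vs Alpha: Gamma preferred on 4 ballots; Alpha wins 5–4.
Beta vs Epsilon: 5 to 4, Beta.
Beta–Alpha: Alpha 5–4.
Epsilon vs Alpha: Epsilon is ranked higher on 4 ballots, Alpha on 5. Alpha wins 5–4.
Each book has at least one pairwise win (Kappa beats Epsilon; Gamma beats Kappa; Beta beats Kappa; Epsilon beats Gamma; Alpha beats Kappa) — no Condorcet loser.

none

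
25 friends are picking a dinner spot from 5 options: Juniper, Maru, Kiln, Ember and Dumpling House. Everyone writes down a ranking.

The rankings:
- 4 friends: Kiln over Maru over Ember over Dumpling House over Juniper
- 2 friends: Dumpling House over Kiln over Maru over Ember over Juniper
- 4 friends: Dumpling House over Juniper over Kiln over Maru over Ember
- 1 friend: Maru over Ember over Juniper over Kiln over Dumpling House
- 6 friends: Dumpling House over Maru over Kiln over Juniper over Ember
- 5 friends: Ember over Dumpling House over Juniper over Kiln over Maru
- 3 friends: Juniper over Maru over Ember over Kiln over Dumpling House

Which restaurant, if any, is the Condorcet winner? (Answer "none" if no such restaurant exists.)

none

Check each pair by majority over 25 ballots:
Juniper vs Maru: Maru, 13–12.
Juniper–Kiln: Juniper 13–12.
Juniper vs Ember: Juniper, 13–12.
Juniper vs Dumpling House: Dumpling House, 21–4.
Maru vs Kiln: Kiln, 15–10.
Maru–Ember: Maru 20–5.
Maru–Dumpling House: Dumpling House 17–8.
Kiln vs Ember: Kiln wins 16–9.
Kiln vs Dumpling House: Dumpling House wins 17–8.
Ember–Dumpling House: Ember 13–12.
Every restaurant loses at least once (Juniper loses to Maru; Maru loses to Kiln; Kiln loses to Juniper; Ember loses to Juniper; Dumpling House loses to Ember). The majority relation contains the cycle Juniper → Kiln → Maru → Juniper, so there is no Condorcet winner.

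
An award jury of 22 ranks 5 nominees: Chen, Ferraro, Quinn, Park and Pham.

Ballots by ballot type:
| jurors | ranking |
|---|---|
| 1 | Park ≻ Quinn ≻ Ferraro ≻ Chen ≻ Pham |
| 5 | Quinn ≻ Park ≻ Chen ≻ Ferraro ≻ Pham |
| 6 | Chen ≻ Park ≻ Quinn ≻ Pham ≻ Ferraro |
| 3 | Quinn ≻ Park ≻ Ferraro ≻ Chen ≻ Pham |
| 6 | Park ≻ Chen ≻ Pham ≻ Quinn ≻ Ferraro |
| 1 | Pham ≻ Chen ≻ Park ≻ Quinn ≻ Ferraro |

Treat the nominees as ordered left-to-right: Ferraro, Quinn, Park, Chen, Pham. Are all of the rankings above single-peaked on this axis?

yes

Axis positions: Ferraro=1, Quinn=2, Park=3, Chen=4, Pham=5.
Ballot type 1 (peak Park at position 3): ranking walks positions 3-2-1-4-5, expanding outward from the peak — single-peaked.
Ballot type 2 (peak Quinn at position 2): ranking walks positions 2-3-4-1-5, expanding outward from the peak — single-peaked.
Ballot type 3 (peak Chen at position 4): ranking walks positions 4-3-2-5-1, expanding outward from the peak — single-peaked.
Ballot type 4 (peak Quinn at position 2): ranking walks positions 2-3-1-4-5, expanding outward from the peak — single-peaked.
Ballot type 5 (peak Park at position 3): ranking walks positions 3-4-5-2-1, expanding outward from the peak — single-peaked.
Ballot type 6 (peak Pham at position 5): ranking walks positions 5-4-3-2-1, expanding outward from the peak — single-peaked.
Every ranking is single-peaked on this axis.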